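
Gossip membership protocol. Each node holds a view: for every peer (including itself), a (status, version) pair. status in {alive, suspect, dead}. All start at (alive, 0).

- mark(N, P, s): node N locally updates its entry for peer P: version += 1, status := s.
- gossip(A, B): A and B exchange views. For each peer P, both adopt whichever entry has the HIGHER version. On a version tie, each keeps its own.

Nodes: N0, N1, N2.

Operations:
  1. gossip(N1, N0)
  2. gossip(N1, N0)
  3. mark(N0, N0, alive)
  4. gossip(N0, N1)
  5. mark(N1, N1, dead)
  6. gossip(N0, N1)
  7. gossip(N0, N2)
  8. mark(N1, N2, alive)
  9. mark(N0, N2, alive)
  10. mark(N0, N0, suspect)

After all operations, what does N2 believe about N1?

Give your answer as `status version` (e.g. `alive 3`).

Op 1: gossip N1<->N0 -> N1.N0=(alive,v0) N1.N1=(alive,v0) N1.N2=(alive,v0) | N0.N0=(alive,v0) N0.N1=(alive,v0) N0.N2=(alive,v0)
Op 2: gossip N1<->N0 -> N1.N0=(alive,v0) N1.N1=(alive,v0) N1.N2=(alive,v0) | N0.N0=(alive,v0) N0.N1=(alive,v0) N0.N2=(alive,v0)
Op 3: N0 marks N0=alive -> (alive,v1)
Op 4: gossip N0<->N1 -> N0.N0=(alive,v1) N0.N1=(alive,v0) N0.N2=(alive,v0) | N1.N0=(alive,v1) N1.N1=(alive,v0) N1.N2=(alive,v0)
Op 5: N1 marks N1=dead -> (dead,v1)
Op 6: gossip N0<->N1 -> N0.N0=(alive,v1) N0.N1=(dead,v1) N0.N2=(alive,v0) | N1.N0=(alive,v1) N1.N1=(dead,v1) N1.N2=(alive,v0)
Op 7: gossip N0<->N2 -> N0.N0=(alive,v1) N0.N1=(dead,v1) N0.N2=(alive,v0) | N2.N0=(alive,v1) N2.N1=(dead,v1) N2.N2=(alive,v0)
Op 8: N1 marks N2=alive -> (alive,v1)
Op 9: N0 marks N2=alive -> (alive,v1)
Op 10: N0 marks N0=suspect -> (suspect,v2)

Answer: dead 1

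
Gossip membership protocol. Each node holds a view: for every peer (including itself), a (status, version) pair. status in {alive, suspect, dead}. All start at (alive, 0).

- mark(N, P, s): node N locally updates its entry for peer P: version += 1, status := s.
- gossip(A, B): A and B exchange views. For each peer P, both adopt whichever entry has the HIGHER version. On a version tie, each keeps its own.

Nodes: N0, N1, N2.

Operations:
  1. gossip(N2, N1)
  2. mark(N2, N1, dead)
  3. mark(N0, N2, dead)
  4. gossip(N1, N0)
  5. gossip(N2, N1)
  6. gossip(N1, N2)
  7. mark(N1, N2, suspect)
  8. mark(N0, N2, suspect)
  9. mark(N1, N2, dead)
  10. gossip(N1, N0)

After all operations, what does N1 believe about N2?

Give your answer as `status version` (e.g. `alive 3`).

Answer: dead 3

Derivation:
Op 1: gossip N2<->N1 -> N2.N0=(alive,v0) N2.N1=(alive,v0) N2.N2=(alive,v0) | N1.N0=(alive,v0) N1.N1=(alive,v0) N1.N2=(alive,v0)
Op 2: N2 marks N1=dead -> (dead,v1)
Op 3: N0 marks N2=dead -> (dead,v1)
Op 4: gossip N1<->N0 -> N1.N0=(alive,v0) N1.N1=(alive,v0) N1.N2=(dead,v1) | N0.N0=(alive,v0) N0.N1=(alive,v0) N0.N2=(dead,v1)
Op 5: gossip N2<->N1 -> N2.N0=(alive,v0) N2.N1=(dead,v1) N2.N2=(dead,v1) | N1.N0=(alive,v0) N1.N1=(dead,v1) N1.N2=(dead,v1)
Op 6: gossip N1<->N2 -> N1.N0=(alive,v0) N1.N1=(dead,v1) N1.N2=(dead,v1) | N2.N0=(alive,v0) N2.N1=(dead,v1) N2.N2=(dead,v1)
Op 7: N1 marks N2=suspect -> (suspect,v2)
Op 8: N0 marks N2=suspect -> (suspect,v2)
Op 9: N1 marks N2=dead -> (dead,v3)
Op 10: gossip N1<->N0 -> N1.N0=(alive,v0) N1.N1=(dead,v1) N1.N2=(dead,v3) | N0.N0=(alive,v0) N0.N1=(dead,v1) N0.N2=(dead,v3)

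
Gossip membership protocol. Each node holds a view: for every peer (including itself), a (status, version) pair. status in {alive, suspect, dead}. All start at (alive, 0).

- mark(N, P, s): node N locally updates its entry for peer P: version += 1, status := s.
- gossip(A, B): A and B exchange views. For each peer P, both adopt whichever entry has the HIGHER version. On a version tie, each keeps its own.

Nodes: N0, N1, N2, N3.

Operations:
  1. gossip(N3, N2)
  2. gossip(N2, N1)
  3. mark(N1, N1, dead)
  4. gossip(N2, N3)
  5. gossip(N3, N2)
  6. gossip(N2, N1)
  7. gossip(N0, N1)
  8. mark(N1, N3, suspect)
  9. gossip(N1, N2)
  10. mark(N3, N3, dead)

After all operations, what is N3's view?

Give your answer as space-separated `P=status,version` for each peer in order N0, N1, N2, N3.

Op 1: gossip N3<->N2 -> N3.N0=(alive,v0) N3.N1=(alive,v0) N3.N2=(alive,v0) N3.N3=(alive,v0) | N2.N0=(alive,v0) N2.N1=(alive,v0) N2.N2=(alive,v0) N2.N3=(alive,v0)
Op 2: gossip N2<->N1 -> N2.N0=(alive,v0) N2.N1=(alive,v0) N2.N2=(alive,v0) N2.N3=(alive,v0) | N1.N0=(alive,v0) N1.N1=(alive,v0) N1.N2=(alive,v0) N1.N3=(alive,v0)
Op 3: N1 marks N1=dead -> (dead,v1)
Op 4: gossip N2<->N3 -> N2.N0=(alive,v0) N2.N1=(alive,v0) N2.N2=(alive,v0) N2.N3=(alive,v0) | N3.N0=(alive,v0) N3.N1=(alive,v0) N3.N2=(alive,v0) N3.N3=(alive,v0)
Op 5: gossip N3<->N2 -> N3.N0=(alive,v0) N3.N1=(alive,v0) N3.N2=(alive,v0) N3.N3=(alive,v0) | N2.N0=(alive,v0) N2.N1=(alive,v0) N2.N2=(alive,v0) N2.N3=(alive,v0)
Op 6: gossip N2<->N1 -> N2.N0=(alive,v0) N2.N1=(dead,v1) N2.N2=(alive,v0) N2.N3=(alive,v0) | N1.N0=(alive,v0) N1.N1=(dead,v1) N1.N2=(alive,v0) N1.N3=(alive,v0)
Op 7: gossip N0<->N1 -> N0.N0=(alive,v0) N0.N1=(dead,v1) N0.N2=(alive,v0) N0.N3=(alive,v0) | N1.N0=(alive,v0) N1.N1=(dead,v1) N1.N2=(alive,v0) N1.N3=(alive,v0)
Op 8: N1 marks N3=suspect -> (suspect,v1)
Op 9: gossip N1<->N2 -> N1.N0=(alive,v0) N1.N1=(dead,v1) N1.N2=(alive,v0) N1.N3=(suspect,v1) | N2.N0=(alive,v0) N2.N1=(dead,v1) N2.N2=(alive,v0) N2.N3=(suspect,v1)
Op 10: N3 marks N3=dead -> (dead,v1)

Answer: N0=alive,0 N1=alive,0 N2=alive,0 N3=dead,1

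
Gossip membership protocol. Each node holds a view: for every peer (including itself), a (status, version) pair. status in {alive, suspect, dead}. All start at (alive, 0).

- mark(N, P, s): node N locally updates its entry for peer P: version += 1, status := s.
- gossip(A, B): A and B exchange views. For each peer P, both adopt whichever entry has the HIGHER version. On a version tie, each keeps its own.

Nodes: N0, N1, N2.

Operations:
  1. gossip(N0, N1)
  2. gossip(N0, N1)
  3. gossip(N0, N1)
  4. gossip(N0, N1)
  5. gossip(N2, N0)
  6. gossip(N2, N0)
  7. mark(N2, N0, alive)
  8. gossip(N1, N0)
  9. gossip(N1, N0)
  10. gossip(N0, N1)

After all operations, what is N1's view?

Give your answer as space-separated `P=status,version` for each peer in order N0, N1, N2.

Op 1: gossip N0<->N1 -> N0.N0=(alive,v0) N0.N1=(alive,v0) N0.N2=(alive,v0) | N1.N0=(alive,v0) N1.N1=(alive,v0) N1.N2=(alive,v0)
Op 2: gossip N0<->N1 -> N0.N0=(alive,v0) N0.N1=(alive,v0) N0.N2=(alive,v0) | N1.N0=(alive,v0) N1.N1=(alive,v0) N1.N2=(alive,v0)
Op 3: gossip N0<->N1 -> N0.N0=(alive,v0) N0.N1=(alive,v0) N0.N2=(alive,v0) | N1.N0=(alive,v0) N1.N1=(alive,v0) N1.N2=(alive,v0)
Op 4: gossip N0<->N1 -> N0.N0=(alive,v0) N0.N1=(alive,v0) N0.N2=(alive,v0) | N1.N0=(alive,v0) N1.N1=(alive,v0) N1.N2=(alive,v0)
Op 5: gossip N2<->N0 -> N2.N0=(alive,v0) N2.N1=(alive,v0) N2.N2=(alive,v0) | N0.N0=(alive,v0) N0.N1=(alive,v0) N0.N2=(alive,v0)
Op 6: gossip N2<->N0 -> N2.N0=(alive,v0) N2.N1=(alive,v0) N2.N2=(alive,v0) | N0.N0=(alive,v0) N0.N1=(alive,v0) N0.N2=(alive,v0)
Op 7: N2 marks N0=alive -> (alive,v1)
Op 8: gossip N1<->N0 -> N1.N0=(alive,v0) N1.N1=(alive,v0) N1.N2=(alive,v0) | N0.N0=(alive,v0) N0.N1=(alive,v0) N0.N2=(alive,v0)
Op 9: gossip N1<->N0 -> N1.N0=(alive,v0) N1.N1=(alive,v0) N1.N2=(alive,v0) | N0.N0=(alive,v0) N0.N1=(alive,v0) N0.N2=(alive,v0)
Op 10: gossip N0<->N1 -> N0.N0=(alive,v0) N0.N1=(alive,v0) N0.N2=(alive,v0) | N1.N0=(alive,v0) N1.N1=(alive,v0) N1.N2=(alive,v0)

Answer: N0=alive,0 N1=alive,0 N2=alive,0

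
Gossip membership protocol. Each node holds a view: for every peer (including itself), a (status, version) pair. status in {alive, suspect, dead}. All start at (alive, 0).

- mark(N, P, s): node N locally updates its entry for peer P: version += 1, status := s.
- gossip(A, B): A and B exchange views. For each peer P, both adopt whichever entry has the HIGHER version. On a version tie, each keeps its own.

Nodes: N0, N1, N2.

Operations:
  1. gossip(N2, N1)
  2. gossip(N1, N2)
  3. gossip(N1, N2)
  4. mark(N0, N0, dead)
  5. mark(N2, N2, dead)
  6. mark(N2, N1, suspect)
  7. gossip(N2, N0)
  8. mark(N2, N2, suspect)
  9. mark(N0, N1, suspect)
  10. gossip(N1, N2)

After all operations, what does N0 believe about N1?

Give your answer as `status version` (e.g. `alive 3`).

Op 1: gossip N2<->N1 -> N2.N0=(alive,v0) N2.N1=(alive,v0) N2.N2=(alive,v0) | N1.N0=(alive,v0) N1.N1=(alive,v0) N1.N2=(alive,v0)
Op 2: gossip N1<->N2 -> N1.N0=(alive,v0) N1.N1=(alive,v0) N1.N2=(alive,v0) | N2.N0=(alive,v0) N2.N1=(alive,v0) N2.N2=(alive,v0)
Op 3: gossip N1<->N2 -> N1.N0=(alive,v0) N1.N1=(alive,v0) N1.N2=(alive,v0) | N2.N0=(alive,v0) N2.N1=(alive,v0) N2.N2=(alive,v0)
Op 4: N0 marks N0=dead -> (dead,v1)
Op 5: N2 marks N2=dead -> (dead,v1)
Op 6: N2 marks N1=suspect -> (suspect,v1)
Op 7: gossip N2<->N0 -> N2.N0=(dead,v1) N2.N1=(suspect,v1) N2.N2=(dead,v1) | N0.N0=(dead,v1) N0.N1=(suspect,v1) N0.N2=(dead,v1)
Op 8: N2 marks N2=suspect -> (suspect,v2)
Op 9: N0 marks N1=suspect -> (suspect,v2)
Op 10: gossip N1<->N2 -> N1.N0=(dead,v1) N1.N1=(suspect,v1) N1.N2=(suspect,v2) | N2.N0=(dead,v1) N2.N1=(suspect,v1) N2.N2=(suspect,v2)

Answer: suspect 2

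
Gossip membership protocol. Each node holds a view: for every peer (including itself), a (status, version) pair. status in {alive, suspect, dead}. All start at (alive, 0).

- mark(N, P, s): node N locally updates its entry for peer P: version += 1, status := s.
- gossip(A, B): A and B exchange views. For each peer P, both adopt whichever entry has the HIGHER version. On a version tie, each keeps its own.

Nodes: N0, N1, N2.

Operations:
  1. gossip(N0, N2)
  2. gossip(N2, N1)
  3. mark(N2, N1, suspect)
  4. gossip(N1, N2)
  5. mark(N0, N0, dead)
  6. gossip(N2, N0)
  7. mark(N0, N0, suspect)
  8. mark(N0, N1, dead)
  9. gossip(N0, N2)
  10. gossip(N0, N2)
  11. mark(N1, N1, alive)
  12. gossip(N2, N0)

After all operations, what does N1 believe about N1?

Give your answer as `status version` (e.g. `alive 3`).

Op 1: gossip N0<->N2 -> N0.N0=(alive,v0) N0.N1=(alive,v0) N0.N2=(alive,v0) | N2.N0=(alive,v0) N2.N1=(alive,v0) N2.N2=(alive,v0)
Op 2: gossip N2<->N1 -> N2.N0=(alive,v0) N2.N1=(alive,v0) N2.N2=(alive,v0) | N1.N0=(alive,v0) N1.N1=(alive,v0) N1.N2=(alive,v0)
Op 3: N2 marks N1=suspect -> (suspect,v1)
Op 4: gossip N1<->N2 -> N1.N0=(alive,v0) N1.N1=(suspect,v1) N1.N2=(alive,v0) | N2.N0=(alive,v0) N2.N1=(suspect,v1) N2.N2=(alive,v0)
Op 5: N0 marks N0=dead -> (dead,v1)
Op 6: gossip N2<->N0 -> N2.N0=(dead,v1) N2.N1=(suspect,v1) N2.N2=(alive,v0) | N0.N0=(dead,v1) N0.N1=(suspect,v1) N0.N2=(alive,v0)
Op 7: N0 marks N0=suspect -> (suspect,v2)
Op 8: N0 marks N1=dead -> (dead,v2)
Op 9: gossip N0<->N2 -> N0.N0=(suspect,v2) N0.N1=(dead,v2) N0.N2=(alive,v0) | N2.N0=(suspect,v2) N2.N1=(dead,v2) N2.N2=(alive,v0)
Op 10: gossip N0<->N2 -> N0.N0=(suspect,v2) N0.N1=(dead,v2) N0.N2=(alive,v0) | N2.N0=(suspect,v2) N2.N1=(dead,v2) N2.N2=(alive,v0)
Op 11: N1 marks N1=alive -> (alive,v2)
Op 12: gossip N2<->N0 -> N2.N0=(suspect,v2) N2.N1=(dead,v2) N2.N2=(alive,v0) | N0.N0=(suspect,v2) N0.N1=(dead,v2) N0.N2=(alive,v0)

Answer: alive 2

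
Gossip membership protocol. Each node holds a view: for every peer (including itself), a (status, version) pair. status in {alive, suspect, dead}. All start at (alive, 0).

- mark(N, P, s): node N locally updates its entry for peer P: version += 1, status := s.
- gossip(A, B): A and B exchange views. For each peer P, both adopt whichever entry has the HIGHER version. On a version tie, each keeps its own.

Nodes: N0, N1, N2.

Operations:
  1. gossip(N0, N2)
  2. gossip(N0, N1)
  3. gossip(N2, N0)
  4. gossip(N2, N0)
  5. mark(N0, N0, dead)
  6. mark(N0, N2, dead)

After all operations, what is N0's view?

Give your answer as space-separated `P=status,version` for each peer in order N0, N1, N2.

Answer: N0=dead,1 N1=alive,0 N2=dead,1

Derivation:
Op 1: gossip N0<->N2 -> N0.N0=(alive,v0) N0.N1=(alive,v0) N0.N2=(alive,v0) | N2.N0=(alive,v0) N2.N1=(alive,v0) N2.N2=(alive,v0)
Op 2: gossip N0<->N1 -> N0.N0=(alive,v0) N0.N1=(alive,v0) N0.N2=(alive,v0) | N1.N0=(alive,v0) N1.N1=(alive,v0) N1.N2=(alive,v0)
Op 3: gossip N2<->N0 -> N2.N0=(alive,v0) N2.N1=(alive,v0) N2.N2=(alive,v0) | N0.N0=(alive,v0) N0.N1=(alive,v0) N0.N2=(alive,v0)
Op 4: gossip N2<->N0 -> N2.N0=(alive,v0) N2.N1=(alive,v0) N2.N2=(alive,v0) | N0.N0=(alive,v0) N0.N1=(alive,v0) N0.N2=(alive,v0)
Op 5: N0 marks N0=dead -> (dead,v1)
Op 6: N0 marks N2=dead -> (dead,v1)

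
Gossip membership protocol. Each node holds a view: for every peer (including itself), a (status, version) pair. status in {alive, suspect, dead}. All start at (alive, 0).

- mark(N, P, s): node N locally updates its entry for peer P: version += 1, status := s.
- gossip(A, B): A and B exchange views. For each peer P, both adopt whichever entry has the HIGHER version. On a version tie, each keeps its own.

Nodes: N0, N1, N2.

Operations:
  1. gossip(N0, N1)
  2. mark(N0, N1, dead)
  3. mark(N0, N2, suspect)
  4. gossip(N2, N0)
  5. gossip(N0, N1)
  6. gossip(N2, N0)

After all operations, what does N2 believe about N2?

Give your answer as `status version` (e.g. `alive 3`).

Op 1: gossip N0<->N1 -> N0.N0=(alive,v0) N0.N1=(alive,v0) N0.N2=(alive,v0) | N1.N0=(alive,v0) N1.N1=(alive,v0) N1.N2=(alive,v0)
Op 2: N0 marks N1=dead -> (dead,v1)
Op 3: N0 marks N2=suspect -> (suspect,v1)
Op 4: gossip N2<->N0 -> N2.N0=(alive,v0) N2.N1=(dead,v1) N2.N2=(suspect,v1) | N0.N0=(alive,v0) N0.N1=(dead,v1) N0.N2=(suspect,v1)
Op 5: gossip N0<->N1 -> N0.N0=(alive,v0) N0.N1=(dead,v1) N0.N2=(suspect,v1) | N1.N0=(alive,v0) N1.N1=(dead,v1) N1.N2=(suspect,v1)
Op 6: gossip N2<->N0 -> N2.N0=(alive,v0) N2.N1=(dead,v1) N2.N2=(suspect,v1) | N0.N0=(alive,v0) N0.N1=(dead,v1) N0.N2=(suspect,v1)

Answer: suspect 1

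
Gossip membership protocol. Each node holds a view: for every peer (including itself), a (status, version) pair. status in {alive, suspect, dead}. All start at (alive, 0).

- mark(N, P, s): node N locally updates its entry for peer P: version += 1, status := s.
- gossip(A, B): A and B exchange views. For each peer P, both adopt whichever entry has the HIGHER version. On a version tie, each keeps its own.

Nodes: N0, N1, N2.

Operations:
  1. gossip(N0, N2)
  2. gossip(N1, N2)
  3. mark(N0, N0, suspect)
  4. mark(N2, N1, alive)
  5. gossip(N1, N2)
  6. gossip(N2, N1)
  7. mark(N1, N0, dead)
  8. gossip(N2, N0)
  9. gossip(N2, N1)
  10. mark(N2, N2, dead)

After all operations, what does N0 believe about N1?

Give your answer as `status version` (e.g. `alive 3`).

Answer: alive 1

Derivation:
Op 1: gossip N0<->N2 -> N0.N0=(alive,v0) N0.N1=(alive,v0) N0.N2=(alive,v0) | N2.N0=(alive,v0) N2.N1=(alive,v0) N2.N2=(alive,v0)
Op 2: gossip N1<->N2 -> N1.N0=(alive,v0) N1.N1=(alive,v0) N1.N2=(alive,v0) | N2.N0=(alive,v0) N2.N1=(alive,v0) N2.N2=(alive,v0)
Op 3: N0 marks N0=suspect -> (suspect,v1)
Op 4: N2 marks N1=alive -> (alive,v1)
Op 5: gossip N1<->N2 -> N1.N0=(alive,v0) N1.N1=(alive,v1) N1.N2=(alive,v0) | N2.N0=(alive,v0) N2.N1=(alive,v1) N2.N2=(alive,v0)
Op 6: gossip N2<->N1 -> N2.N0=(alive,v0) N2.N1=(alive,v1) N2.N2=(alive,v0) | N1.N0=(alive,v0) N1.N1=(alive,v1) N1.N2=(alive,v0)
Op 7: N1 marks N0=dead -> (dead,v1)
Op 8: gossip N2<->N0 -> N2.N0=(suspect,v1) N2.N1=(alive,v1) N2.N2=(alive,v0) | N0.N0=(suspect,v1) N0.N1=(alive,v1) N0.N2=(alive,v0)
Op 9: gossip N2<->N1 -> N2.N0=(suspect,v1) N2.N1=(alive,v1) N2.N2=(alive,v0) | N1.N0=(dead,v1) N1.N1=(alive,v1) N1.N2=(alive,v0)
Op 10: N2 marks N2=dead -> (dead,v1)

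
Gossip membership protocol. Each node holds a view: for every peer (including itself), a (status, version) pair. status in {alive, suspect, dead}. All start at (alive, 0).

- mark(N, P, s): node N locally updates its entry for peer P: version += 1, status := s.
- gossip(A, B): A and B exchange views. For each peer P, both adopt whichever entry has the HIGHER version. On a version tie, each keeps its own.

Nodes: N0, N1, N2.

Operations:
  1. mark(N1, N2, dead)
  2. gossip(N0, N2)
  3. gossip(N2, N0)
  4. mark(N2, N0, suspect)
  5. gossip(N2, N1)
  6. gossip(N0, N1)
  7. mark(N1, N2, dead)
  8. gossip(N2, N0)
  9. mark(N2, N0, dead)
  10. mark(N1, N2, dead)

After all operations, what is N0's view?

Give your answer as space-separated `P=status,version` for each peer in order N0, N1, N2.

Answer: N0=suspect,1 N1=alive,0 N2=dead,1

Derivation:
Op 1: N1 marks N2=dead -> (dead,v1)
Op 2: gossip N0<->N2 -> N0.N0=(alive,v0) N0.N1=(alive,v0) N0.N2=(alive,v0) | N2.N0=(alive,v0) N2.N1=(alive,v0) N2.N2=(alive,v0)
Op 3: gossip N2<->N0 -> N2.N0=(alive,v0) N2.N1=(alive,v0) N2.N2=(alive,v0) | N0.N0=(alive,v0) N0.N1=(alive,v0) N0.N2=(alive,v0)
Op 4: N2 marks N0=suspect -> (suspect,v1)
Op 5: gossip N2<->N1 -> N2.N0=(suspect,v1) N2.N1=(alive,v0) N2.N2=(dead,v1) | N1.N0=(suspect,v1) N1.N1=(alive,v0) N1.N2=(dead,v1)
Op 6: gossip N0<->N1 -> N0.N0=(suspect,v1) N0.N1=(alive,v0) N0.N2=(dead,v1) | N1.N0=(suspect,v1) N1.N1=(alive,v0) N1.N2=(dead,v1)
Op 7: N1 marks N2=dead -> (dead,v2)
Op 8: gossip N2<->N0 -> N2.N0=(suspect,v1) N2.N1=(alive,v0) N2.N2=(dead,v1) | N0.N0=(suspect,v1) N0.N1=(alive,v0) N0.N2=(dead,v1)
Op 9: N2 marks N0=dead -> (dead,v2)
Op 10: N1 marks N2=dead -> (dead,v3)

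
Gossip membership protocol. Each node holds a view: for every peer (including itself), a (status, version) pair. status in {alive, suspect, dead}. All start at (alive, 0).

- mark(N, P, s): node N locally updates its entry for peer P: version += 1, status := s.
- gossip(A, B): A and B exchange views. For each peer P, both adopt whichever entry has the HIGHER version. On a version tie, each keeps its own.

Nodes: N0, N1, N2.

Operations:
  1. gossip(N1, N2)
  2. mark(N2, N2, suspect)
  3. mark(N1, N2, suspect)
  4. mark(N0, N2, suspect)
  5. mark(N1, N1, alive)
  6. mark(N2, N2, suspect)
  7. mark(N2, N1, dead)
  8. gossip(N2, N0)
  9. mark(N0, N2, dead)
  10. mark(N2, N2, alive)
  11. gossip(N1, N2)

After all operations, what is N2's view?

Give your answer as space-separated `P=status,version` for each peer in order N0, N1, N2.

Answer: N0=alive,0 N1=dead,1 N2=alive,3

Derivation:
Op 1: gossip N1<->N2 -> N1.N0=(alive,v0) N1.N1=(alive,v0) N1.N2=(alive,v0) | N2.N0=(alive,v0) N2.N1=(alive,v0) N2.N2=(alive,v0)
Op 2: N2 marks N2=suspect -> (suspect,v1)
Op 3: N1 marks N2=suspect -> (suspect,v1)
Op 4: N0 marks N2=suspect -> (suspect,v1)
Op 5: N1 marks N1=alive -> (alive,v1)
Op 6: N2 marks N2=suspect -> (suspect,v2)
Op 7: N2 marks N1=dead -> (dead,v1)
Op 8: gossip N2<->N0 -> N2.N0=(alive,v0) N2.N1=(dead,v1) N2.N2=(suspect,v2) | N0.N0=(alive,v0) N0.N1=(dead,v1) N0.N2=(suspect,v2)
Op 9: N0 marks N2=dead -> (dead,v3)
Op 10: N2 marks N2=alive -> (alive,v3)
Op 11: gossip N1<->N2 -> N1.N0=(alive,v0) N1.N1=(alive,v1) N1.N2=(alive,v3) | N2.N0=(alive,v0) N2.N1=(dead,v1) N2.N2=(alive,v3)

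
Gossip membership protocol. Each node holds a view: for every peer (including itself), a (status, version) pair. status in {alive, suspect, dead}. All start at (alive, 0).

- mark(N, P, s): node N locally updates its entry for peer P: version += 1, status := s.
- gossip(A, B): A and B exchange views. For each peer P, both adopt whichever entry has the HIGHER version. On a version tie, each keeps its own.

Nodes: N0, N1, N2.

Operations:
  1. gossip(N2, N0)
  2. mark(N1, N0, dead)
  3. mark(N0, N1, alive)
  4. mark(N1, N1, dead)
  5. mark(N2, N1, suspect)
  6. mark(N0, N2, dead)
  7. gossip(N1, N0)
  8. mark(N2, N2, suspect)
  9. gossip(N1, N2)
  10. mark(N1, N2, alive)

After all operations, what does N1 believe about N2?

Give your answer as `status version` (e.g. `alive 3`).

Answer: alive 2

Derivation:
Op 1: gossip N2<->N0 -> N2.N0=(alive,v0) N2.N1=(alive,v0) N2.N2=(alive,v0) | N0.N0=(alive,v0) N0.N1=(alive,v0) N0.N2=(alive,v0)
Op 2: N1 marks N0=dead -> (dead,v1)
Op 3: N0 marks N1=alive -> (alive,v1)
Op 4: N1 marks N1=dead -> (dead,v1)
Op 5: N2 marks N1=suspect -> (suspect,v1)
Op 6: N0 marks N2=dead -> (dead,v1)
Op 7: gossip N1<->N0 -> N1.N0=(dead,v1) N1.N1=(dead,v1) N1.N2=(dead,v1) | N0.N0=(dead,v1) N0.N1=(alive,v1) N0.N2=(dead,v1)
Op 8: N2 marks N2=suspect -> (suspect,v1)
Op 9: gossip N1<->N2 -> N1.N0=(dead,v1) N1.N1=(dead,v1) N1.N2=(dead,v1) | N2.N0=(dead,v1) N2.N1=(suspect,v1) N2.N2=(suspect,v1)
Op 10: N1 marks N2=alive -> (alive,v2)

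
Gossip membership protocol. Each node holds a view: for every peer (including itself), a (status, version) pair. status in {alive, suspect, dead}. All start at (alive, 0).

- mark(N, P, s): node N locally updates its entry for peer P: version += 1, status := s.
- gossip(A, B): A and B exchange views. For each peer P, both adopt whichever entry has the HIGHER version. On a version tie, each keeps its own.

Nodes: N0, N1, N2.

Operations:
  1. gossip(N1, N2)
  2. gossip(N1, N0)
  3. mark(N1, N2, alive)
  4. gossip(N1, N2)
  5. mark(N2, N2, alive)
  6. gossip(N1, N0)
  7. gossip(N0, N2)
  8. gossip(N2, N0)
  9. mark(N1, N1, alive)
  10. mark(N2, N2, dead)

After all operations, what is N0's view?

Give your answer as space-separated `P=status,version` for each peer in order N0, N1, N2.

Op 1: gossip N1<->N2 -> N1.N0=(alive,v0) N1.N1=(alive,v0) N1.N2=(alive,v0) | N2.N0=(alive,v0) N2.N1=(alive,v0) N2.N2=(alive,v0)
Op 2: gossip N1<->N0 -> N1.N0=(alive,v0) N1.N1=(alive,v0) N1.N2=(alive,v0) | N0.N0=(alive,v0) N0.N1=(alive,v0) N0.N2=(alive,v0)
Op 3: N1 marks N2=alive -> (alive,v1)
Op 4: gossip N1<->N2 -> N1.N0=(alive,v0) N1.N1=(alive,v0) N1.N2=(alive,v1) | N2.N0=(alive,v0) N2.N1=(alive,v0) N2.N2=(alive,v1)
Op 5: N2 marks N2=alive -> (alive,v2)
Op 6: gossip N1<->N0 -> N1.N0=(alive,v0) N1.N1=(alive,v0) N1.N2=(alive,v1) | N0.N0=(alive,v0) N0.N1=(alive,v0) N0.N2=(alive,v1)
Op 7: gossip N0<->N2 -> N0.N0=(alive,v0) N0.N1=(alive,v0) N0.N2=(alive,v2) | N2.N0=(alive,v0) N2.N1=(alive,v0) N2.N2=(alive,v2)
Op 8: gossip N2<->N0 -> N2.N0=(alive,v0) N2.N1=(alive,v0) N2.N2=(alive,v2) | N0.N0=(alive,v0) N0.N1=(alive,v0) N0.N2=(alive,v2)
Op 9: N1 marks N1=alive -> (alive,v1)
Op 10: N2 marks N2=dead -> (dead,v3)

Answer: N0=alive,0 N1=alive,0 N2=alive,2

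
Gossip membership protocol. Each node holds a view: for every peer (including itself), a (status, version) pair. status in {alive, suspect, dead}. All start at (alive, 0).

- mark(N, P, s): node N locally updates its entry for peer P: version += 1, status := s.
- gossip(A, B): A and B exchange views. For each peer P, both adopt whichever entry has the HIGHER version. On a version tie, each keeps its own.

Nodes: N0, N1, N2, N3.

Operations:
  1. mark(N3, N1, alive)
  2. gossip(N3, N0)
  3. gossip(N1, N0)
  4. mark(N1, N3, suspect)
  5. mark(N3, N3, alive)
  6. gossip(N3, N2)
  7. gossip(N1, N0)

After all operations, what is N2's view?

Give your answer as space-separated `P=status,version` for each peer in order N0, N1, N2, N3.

Op 1: N3 marks N1=alive -> (alive,v1)
Op 2: gossip N3<->N0 -> N3.N0=(alive,v0) N3.N1=(alive,v1) N3.N2=(alive,v0) N3.N3=(alive,v0) | N0.N0=(alive,v0) N0.N1=(alive,v1) N0.N2=(alive,v0) N0.N3=(alive,v0)
Op 3: gossip N1<->N0 -> N1.N0=(alive,v0) N1.N1=(alive,v1) N1.N2=(alive,v0) N1.N3=(alive,v0) | N0.N0=(alive,v0) N0.N1=(alive,v1) N0.N2=(alive,v0) N0.N3=(alive,v0)
Op 4: N1 marks N3=suspect -> (suspect,v1)
Op 5: N3 marks N3=alive -> (alive,v1)
Op 6: gossip N3<->N2 -> N3.N0=(alive,v0) N3.N1=(alive,v1) N3.N2=(alive,v0) N3.N3=(alive,v1) | N2.N0=(alive,v0) N2.N1=(alive,v1) N2.N2=(alive,v0) N2.N3=(alive,v1)
Op 7: gossip N1<->N0 -> N1.N0=(alive,v0) N1.N1=(alive,v1) N1.N2=(alive,v0) N1.N3=(suspect,v1) | N0.N0=(alive,v0) N0.N1=(alive,v1) N0.N2=(alive,v0) N0.N3=(suspect,v1)

Answer: N0=alive,0 N1=alive,1 N2=alive,0 N3=alive,1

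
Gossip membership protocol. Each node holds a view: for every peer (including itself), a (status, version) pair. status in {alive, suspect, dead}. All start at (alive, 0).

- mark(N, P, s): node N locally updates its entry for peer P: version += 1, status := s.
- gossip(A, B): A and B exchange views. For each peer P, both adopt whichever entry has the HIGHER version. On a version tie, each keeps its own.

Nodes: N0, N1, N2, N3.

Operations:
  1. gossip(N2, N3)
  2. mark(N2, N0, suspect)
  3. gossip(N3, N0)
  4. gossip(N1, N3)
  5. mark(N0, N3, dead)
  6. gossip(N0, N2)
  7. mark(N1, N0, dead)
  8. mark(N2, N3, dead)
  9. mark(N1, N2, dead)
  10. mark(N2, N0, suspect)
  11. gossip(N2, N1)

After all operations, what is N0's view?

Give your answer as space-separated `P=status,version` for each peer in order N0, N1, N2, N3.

Op 1: gossip N2<->N3 -> N2.N0=(alive,v0) N2.N1=(alive,v0) N2.N2=(alive,v0) N2.N3=(alive,v0) | N3.N0=(alive,v0) N3.N1=(alive,v0) N3.N2=(alive,v0) N3.N3=(alive,v0)
Op 2: N2 marks N0=suspect -> (suspect,v1)
Op 3: gossip N3<->N0 -> N3.N0=(alive,v0) N3.N1=(alive,v0) N3.N2=(alive,v0) N3.N3=(alive,v0) | N0.N0=(alive,v0) N0.N1=(alive,v0) N0.N2=(alive,v0) N0.N3=(alive,v0)
Op 4: gossip N1<->N3 -> N1.N0=(alive,v0) N1.N1=(alive,v0) N1.N2=(alive,v0) N1.N3=(alive,v0) | N3.N0=(alive,v0) N3.N1=(alive,v0) N3.N2=(alive,v0) N3.N3=(alive,v0)
Op 5: N0 marks N3=dead -> (dead,v1)
Op 6: gossip N0<->N2 -> N0.N0=(suspect,v1) N0.N1=(alive,v0) N0.N2=(alive,v0) N0.N3=(dead,v1) | N2.N0=(suspect,v1) N2.N1=(alive,v0) N2.N2=(alive,v0) N2.N3=(dead,v1)
Op 7: N1 marks N0=dead -> (dead,v1)
Op 8: N2 marks N3=dead -> (dead,v2)
Op 9: N1 marks N2=dead -> (dead,v1)
Op 10: N2 marks N0=suspect -> (suspect,v2)
Op 11: gossip N2<->N1 -> N2.N0=(suspect,v2) N2.N1=(alive,v0) N2.N2=(dead,v1) N2.N3=(dead,v2) | N1.N0=(suspect,v2) N1.N1=(alive,v0) N1.N2=(dead,v1) N1.N3=(dead,v2)

Answer: N0=suspect,1 N1=alive,0 N2=alive,0 N3=dead,1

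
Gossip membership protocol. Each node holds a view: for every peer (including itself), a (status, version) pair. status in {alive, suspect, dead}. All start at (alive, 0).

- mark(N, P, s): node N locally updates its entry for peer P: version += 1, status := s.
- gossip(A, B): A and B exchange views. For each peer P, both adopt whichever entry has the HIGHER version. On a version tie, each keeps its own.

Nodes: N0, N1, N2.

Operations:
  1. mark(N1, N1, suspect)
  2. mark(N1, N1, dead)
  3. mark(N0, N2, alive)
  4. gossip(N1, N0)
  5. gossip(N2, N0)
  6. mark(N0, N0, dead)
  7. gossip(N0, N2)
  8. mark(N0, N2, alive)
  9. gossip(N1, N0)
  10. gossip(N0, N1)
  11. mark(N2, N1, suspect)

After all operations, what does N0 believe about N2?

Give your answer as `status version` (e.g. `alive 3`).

Op 1: N1 marks N1=suspect -> (suspect,v1)
Op 2: N1 marks N1=dead -> (dead,v2)
Op 3: N0 marks N2=alive -> (alive,v1)
Op 4: gossip N1<->N0 -> N1.N0=(alive,v0) N1.N1=(dead,v2) N1.N2=(alive,v1) | N0.N0=(alive,v0) N0.N1=(dead,v2) N0.N2=(alive,v1)
Op 5: gossip N2<->N0 -> N2.N0=(alive,v0) N2.N1=(dead,v2) N2.N2=(alive,v1) | N0.N0=(alive,v0) N0.N1=(dead,v2) N0.N2=(alive,v1)
Op 6: N0 marks N0=dead -> (dead,v1)
Op 7: gossip N0<->N2 -> N0.N0=(dead,v1) N0.N1=(dead,v2) N0.N2=(alive,v1) | N2.N0=(dead,v1) N2.N1=(dead,v2) N2.N2=(alive,v1)
Op 8: N0 marks N2=alive -> (alive,v2)
Op 9: gossip N1<->N0 -> N1.N0=(dead,v1) N1.N1=(dead,v2) N1.N2=(alive,v2) | N0.N0=(dead,v1) N0.N1=(dead,v2) N0.N2=(alive,v2)
Op 10: gossip N0<->N1 -> N0.N0=(dead,v1) N0.N1=(dead,v2) N0.N2=(alive,v2) | N1.N0=(dead,v1) N1.N1=(dead,v2) N1.N2=(alive,v2)
Op 11: N2 marks N1=suspect -> (suspect,v3)

Answer: alive 2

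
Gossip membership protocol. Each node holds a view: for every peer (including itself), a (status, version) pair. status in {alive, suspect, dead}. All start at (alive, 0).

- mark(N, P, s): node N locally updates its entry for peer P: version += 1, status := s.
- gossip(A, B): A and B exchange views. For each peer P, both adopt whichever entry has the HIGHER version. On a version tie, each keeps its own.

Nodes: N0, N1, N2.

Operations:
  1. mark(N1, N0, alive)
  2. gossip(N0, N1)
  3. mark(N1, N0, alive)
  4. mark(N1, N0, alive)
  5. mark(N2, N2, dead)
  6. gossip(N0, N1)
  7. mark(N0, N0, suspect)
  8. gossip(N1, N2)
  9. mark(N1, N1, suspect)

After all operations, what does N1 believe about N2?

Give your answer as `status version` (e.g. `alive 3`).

Op 1: N1 marks N0=alive -> (alive,v1)
Op 2: gossip N0<->N1 -> N0.N0=(alive,v1) N0.N1=(alive,v0) N0.N2=(alive,v0) | N1.N0=(alive,v1) N1.N1=(alive,v0) N1.N2=(alive,v0)
Op 3: N1 marks N0=alive -> (alive,v2)
Op 4: N1 marks N0=alive -> (alive,v3)
Op 5: N2 marks N2=dead -> (dead,v1)
Op 6: gossip N0<->N1 -> N0.N0=(alive,v3) N0.N1=(alive,v0) N0.N2=(alive,v0) | N1.N0=(alive,v3) N1.N1=(alive,v0) N1.N2=(alive,v0)
Op 7: N0 marks N0=suspect -> (suspect,v4)
Op 8: gossip N1<->N2 -> N1.N0=(alive,v3) N1.N1=(alive,v0) N1.N2=(dead,v1) | N2.N0=(alive,v3) N2.N1=(alive,v0) N2.N2=(dead,v1)
Op 9: N1 marks N1=suspect -> (suspect,v1)

Answer: dead 1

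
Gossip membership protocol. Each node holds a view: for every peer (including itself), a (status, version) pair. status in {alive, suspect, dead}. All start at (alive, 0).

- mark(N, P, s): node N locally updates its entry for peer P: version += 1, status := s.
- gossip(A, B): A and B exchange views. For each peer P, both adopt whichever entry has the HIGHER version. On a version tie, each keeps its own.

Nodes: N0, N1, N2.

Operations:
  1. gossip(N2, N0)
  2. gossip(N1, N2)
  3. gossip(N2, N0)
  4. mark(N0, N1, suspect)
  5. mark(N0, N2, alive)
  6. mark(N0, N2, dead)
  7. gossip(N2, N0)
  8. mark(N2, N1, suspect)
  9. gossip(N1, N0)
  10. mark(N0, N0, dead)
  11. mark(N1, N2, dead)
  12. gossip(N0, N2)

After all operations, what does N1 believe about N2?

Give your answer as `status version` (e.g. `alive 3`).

Answer: dead 3

Derivation:
Op 1: gossip N2<->N0 -> N2.N0=(alive,v0) N2.N1=(alive,v0) N2.N2=(alive,v0) | N0.N0=(alive,v0) N0.N1=(alive,v0) N0.N2=(alive,v0)
Op 2: gossip N1<->N2 -> N1.N0=(alive,v0) N1.N1=(alive,v0) N1.N2=(alive,v0) | N2.N0=(alive,v0) N2.N1=(alive,v0) N2.N2=(alive,v0)
Op 3: gossip N2<->N0 -> N2.N0=(alive,v0) N2.N1=(alive,v0) N2.N2=(alive,v0) | N0.N0=(alive,v0) N0.N1=(alive,v0) N0.N2=(alive,v0)
Op 4: N0 marks N1=suspect -> (suspect,v1)
Op 5: N0 marks N2=alive -> (alive,v1)
Op 6: N0 marks N2=dead -> (dead,v2)
Op 7: gossip N2<->N0 -> N2.N0=(alive,v0) N2.N1=(suspect,v1) N2.N2=(dead,v2) | N0.N0=(alive,v0) N0.N1=(suspect,v1) N0.N2=(dead,v2)
Op 8: N2 marks N1=suspect -> (suspect,v2)
Op 9: gossip N1<->N0 -> N1.N0=(alive,v0) N1.N1=(suspect,v1) N1.N2=(dead,v2) | N0.N0=(alive,v0) N0.N1=(suspect,v1) N0.N2=(dead,v2)
Op 10: N0 marks N0=dead -> (dead,v1)
Op 11: N1 marks N2=dead -> (dead,v3)
Op 12: gossip N0<->N2 -> N0.N0=(dead,v1) N0.N1=(suspect,v2) N0.N2=(dead,v2) | N2.N0=(dead,v1) N2.N1=(suspect,v2) N2.N2=(dead,v2)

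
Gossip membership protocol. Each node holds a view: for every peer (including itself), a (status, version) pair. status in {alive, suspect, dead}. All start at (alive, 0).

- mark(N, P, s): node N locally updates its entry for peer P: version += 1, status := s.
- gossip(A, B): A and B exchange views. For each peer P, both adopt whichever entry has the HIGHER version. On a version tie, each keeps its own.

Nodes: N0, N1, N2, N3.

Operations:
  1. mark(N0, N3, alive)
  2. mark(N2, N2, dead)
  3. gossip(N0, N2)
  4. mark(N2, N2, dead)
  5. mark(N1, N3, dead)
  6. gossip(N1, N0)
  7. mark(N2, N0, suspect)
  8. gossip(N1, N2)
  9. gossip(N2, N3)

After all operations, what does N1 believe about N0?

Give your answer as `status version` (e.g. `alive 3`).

Op 1: N0 marks N3=alive -> (alive,v1)
Op 2: N2 marks N2=dead -> (dead,v1)
Op 3: gossip N0<->N2 -> N0.N0=(alive,v0) N0.N1=(alive,v0) N0.N2=(dead,v1) N0.N3=(alive,v1) | N2.N0=(alive,v0) N2.N1=(alive,v0) N2.N2=(dead,v1) N2.N3=(alive,v1)
Op 4: N2 marks N2=dead -> (dead,v2)
Op 5: N1 marks N3=dead -> (dead,v1)
Op 6: gossip N1<->N0 -> N1.N0=(alive,v0) N1.N1=(alive,v0) N1.N2=(dead,v1) N1.N3=(dead,v1) | N0.N0=(alive,v0) N0.N1=(alive,v0) N0.N2=(dead,v1) N0.N3=(alive,v1)
Op 7: N2 marks N0=suspect -> (suspect,v1)
Op 8: gossip N1<->N2 -> N1.N0=(suspect,v1) N1.N1=(alive,v0) N1.N2=(dead,v2) N1.N3=(dead,v1) | N2.N0=(suspect,v1) N2.N1=(alive,v0) N2.N2=(dead,v2) N2.N3=(alive,v1)
Op 9: gossip N2<->N3 -> N2.N0=(suspect,v1) N2.N1=(alive,v0) N2.N2=(dead,v2) N2.N3=(alive,v1) | N3.N0=(suspect,v1) N3.N1=(alive,v0) N3.N2=(dead,v2) N3.N3=(alive,v1)

Answer: suspect 1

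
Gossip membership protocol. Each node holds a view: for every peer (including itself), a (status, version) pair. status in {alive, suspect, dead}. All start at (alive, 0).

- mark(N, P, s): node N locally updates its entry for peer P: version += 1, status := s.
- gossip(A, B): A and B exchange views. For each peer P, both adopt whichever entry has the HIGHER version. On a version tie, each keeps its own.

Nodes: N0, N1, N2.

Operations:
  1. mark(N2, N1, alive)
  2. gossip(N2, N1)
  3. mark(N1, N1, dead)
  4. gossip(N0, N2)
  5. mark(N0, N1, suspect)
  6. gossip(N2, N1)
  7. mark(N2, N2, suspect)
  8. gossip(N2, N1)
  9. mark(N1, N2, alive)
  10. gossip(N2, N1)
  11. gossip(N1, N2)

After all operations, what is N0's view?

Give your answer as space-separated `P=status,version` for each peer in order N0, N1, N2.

Answer: N0=alive,0 N1=suspect,2 N2=alive,0

Derivation:
Op 1: N2 marks N1=alive -> (alive,v1)
Op 2: gossip N2<->N1 -> N2.N0=(alive,v0) N2.N1=(alive,v1) N2.N2=(alive,v0) | N1.N0=(alive,v0) N1.N1=(alive,v1) N1.N2=(alive,v0)
Op 3: N1 marks N1=dead -> (dead,v2)
Op 4: gossip N0<->N2 -> N0.N0=(alive,v0) N0.N1=(alive,v1) N0.N2=(alive,v0) | N2.N0=(alive,v0) N2.N1=(alive,v1) N2.N2=(alive,v0)
Op 5: N0 marks N1=suspect -> (suspect,v2)
Op 6: gossip N2<->N1 -> N2.N0=(alive,v0) N2.N1=(dead,v2) N2.N2=(alive,v0) | N1.N0=(alive,v0) N1.N1=(dead,v2) N1.N2=(alive,v0)
Op 7: N2 marks N2=suspect -> (suspect,v1)
Op 8: gossip N2<->N1 -> N2.N0=(alive,v0) N2.N1=(dead,v2) N2.N2=(suspect,v1) | N1.N0=(alive,v0) N1.N1=(dead,v2) N1.N2=(suspect,v1)
Op 9: N1 marks N2=alive -> (alive,v2)
Op 10: gossip N2<->N1 -> N2.N0=(alive,v0) N2.N1=(dead,v2) N2.N2=(alive,v2) | N1.N0=(alive,v0) N1.N1=(dead,v2) N1.N2=(alive,v2)
Op 11: gossip N1<->N2 -> N1.N0=(alive,v0) N1.N1=(dead,v2) N1.N2=(alive,v2) | N2.N0=(alive,v0) N2.N1=(dead,v2) N2.N2=(alive,v2)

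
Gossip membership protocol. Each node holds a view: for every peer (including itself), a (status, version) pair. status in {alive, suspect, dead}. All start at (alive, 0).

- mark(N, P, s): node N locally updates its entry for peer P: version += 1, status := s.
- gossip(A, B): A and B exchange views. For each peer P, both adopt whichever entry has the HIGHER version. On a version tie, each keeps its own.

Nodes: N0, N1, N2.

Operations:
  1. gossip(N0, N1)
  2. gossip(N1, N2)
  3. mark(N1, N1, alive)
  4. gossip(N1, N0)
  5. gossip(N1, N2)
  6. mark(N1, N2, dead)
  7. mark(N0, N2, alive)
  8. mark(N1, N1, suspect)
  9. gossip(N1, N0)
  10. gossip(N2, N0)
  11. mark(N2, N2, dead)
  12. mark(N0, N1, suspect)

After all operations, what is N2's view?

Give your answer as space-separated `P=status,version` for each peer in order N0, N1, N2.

Answer: N0=alive,0 N1=suspect,2 N2=dead,2

Derivation:
Op 1: gossip N0<->N1 -> N0.N0=(alive,v0) N0.N1=(alive,v0) N0.N2=(alive,v0) | N1.N0=(alive,v0) N1.N1=(alive,v0) N1.N2=(alive,v0)
Op 2: gossip N1<->N2 -> N1.N0=(alive,v0) N1.N1=(alive,v0) N1.N2=(alive,v0) | N2.N0=(alive,v0) N2.N1=(alive,v0) N2.N2=(alive,v0)
Op 3: N1 marks N1=alive -> (alive,v1)
Op 4: gossip N1<->N0 -> N1.N0=(alive,v0) N1.N1=(alive,v1) N1.N2=(alive,v0) | N0.N0=(alive,v0) N0.N1=(alive,v1) N0.N2=(alive,v0)
Op 5: gossip N1<->N2 -> N1.N0=(alive,v0) N1.N1=(alive,v1) N1.N2=(alive,v0) | N2.N0=(alive,v0) N2.N1=(alive,v1) N2.N2=(alive,v0)
Op 6: N1 marks N2=dead -> (dead,v1)
Op 7: N0 marks N2=alive -> (alive,v1)
Op 8: N1 marks N1=suspect -> (suspect,v2)
Op 9: gossip N1<->N0 -> N1.N0=(alive,v0) N1.N1=(suspect,v2) N1.N2=(dead,v1) | N0.N0=(alive,v0) N0.N1=(suspect,v2) N0.N2=(alive,v1)
Op 10: gossip N2<->N0 -> N2.N0=(alive,v0) N2.N1=(suspect,v2) N2.N2=(alive,v1) | N0.N0=(alive,v0) N0.N1=(suspect,v2) N0.N2=(alive,v1)
Op 11: N2 marks N2=dead -> (dead,v2)
Op 12: N0 marks N1=suspect -> (suspect,v3)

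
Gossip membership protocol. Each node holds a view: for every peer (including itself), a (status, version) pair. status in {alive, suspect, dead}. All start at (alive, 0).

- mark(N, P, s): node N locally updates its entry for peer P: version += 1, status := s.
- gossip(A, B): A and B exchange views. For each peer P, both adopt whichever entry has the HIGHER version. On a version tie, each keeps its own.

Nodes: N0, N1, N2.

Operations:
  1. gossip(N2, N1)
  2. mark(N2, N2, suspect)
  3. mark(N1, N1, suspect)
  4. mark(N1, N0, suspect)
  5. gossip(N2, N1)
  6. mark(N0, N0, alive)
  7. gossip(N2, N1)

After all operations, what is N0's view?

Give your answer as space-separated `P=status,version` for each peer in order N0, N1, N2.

Answer: N0=alive,1 N1=alive,0 N2=alive,0

Derivation:
Op 1: gossip N2<->N1 -> N2.N0=(alive,v0) N2.N1=(alive,v0) N2.N2=(alive,v0) | N1.N0=(alive,v0) N1.N1=(alive,v0) N1.N2=(alive,v0)
Op 2: N2 marks N2=suspect -> (suspect,v1)
Op 3: N1 marks N1=suspect -> (suspect,v1)
Op 4: N1 marks N0=suspect -> (suspect,v1)
Op 5: gossip N2<->N1 -> N2.N0=(suspect,v1) N2.N1=(suspect,v1) N2.N2=(suspect,v1) | N1.N0=(suspect,v1) N1.N1=(suspect,v1) N1.N2=(suspect,v1)
Op 6: N0 marks N0=alive -> (alive,v1)
Op 7: gossip N2<->N1 -> N2.N0=(suspect,v1) N2.N1=(suspect,v1) N2.N2=(suspect,v1) | N1.N0=(suspect,v1) N1.N1=(suspect,v1) N1.N2=(suspect,v1)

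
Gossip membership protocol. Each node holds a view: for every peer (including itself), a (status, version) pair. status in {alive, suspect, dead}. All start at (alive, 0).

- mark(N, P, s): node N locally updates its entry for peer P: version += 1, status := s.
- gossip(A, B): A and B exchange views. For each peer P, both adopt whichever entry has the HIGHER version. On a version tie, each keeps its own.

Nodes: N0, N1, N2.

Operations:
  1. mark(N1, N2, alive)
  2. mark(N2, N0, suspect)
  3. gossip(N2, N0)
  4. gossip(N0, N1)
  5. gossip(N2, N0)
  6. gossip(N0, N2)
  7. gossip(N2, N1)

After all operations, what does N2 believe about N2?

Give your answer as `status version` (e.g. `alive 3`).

Op 1: N1 marks N2=alive -> (alive,v1)
Op 2: N2 marks N0=suspect -> (suspect,v1)
Op 3: gossip N2<->N0 -> N2.N0=(suspect,v1) N2.N1=(alive,v0) N2.N2=(alive,v0) | N0.N0=(suspect,v1) N0.N1=(alive,v0) N0.N2=(alive,v0)
Op 4: gossip N0<->N1 -> N0.N0=(suspect,v1) N0.N1=(alive,v0) N0.N2=(alive,v1) | N1.N0=(suspect,v1) N1.N1=(alive,v0) N1.N2=(alive,v1)
Op 5: gossip N2<->N0 -> N2.N0=(suspect,v1) N2.N1=(alive,v0) N2.N2=(alive,v1) | N0.N0=(suspect,v1) N0.N1=(alive,v0) N0.N2=(alive,v1)
Op 6: gossip N0<->N2 -> N0.N0=(suspect,v1) N0.N1=(alive,v0) N0.N2=(alive,v1) | N2.N0=(suspect,v1) N2.N1=(alive,v0) N2.N2=(alive,v1)
Op 7: gossip N2<->N1 -> N2.N0=(suspect,v1) N2.N1=(alive,v0) N2.N2=(alive,v1) | N1.N0=(suspect,v1) N1.N1=(alive,v0) N1.N2=(alive,v1)

Answer: alive 1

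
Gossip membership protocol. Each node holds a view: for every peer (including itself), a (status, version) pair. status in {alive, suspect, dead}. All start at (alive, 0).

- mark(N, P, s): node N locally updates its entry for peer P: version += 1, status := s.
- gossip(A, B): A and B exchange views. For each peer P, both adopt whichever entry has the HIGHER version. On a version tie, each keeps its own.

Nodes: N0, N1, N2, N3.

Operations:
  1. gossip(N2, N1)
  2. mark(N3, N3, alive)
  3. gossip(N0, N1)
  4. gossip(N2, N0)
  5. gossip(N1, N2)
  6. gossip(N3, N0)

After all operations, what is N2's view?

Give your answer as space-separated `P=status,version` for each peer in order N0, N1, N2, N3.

Answer: N0=alive,0 N1=alive,0 N2=alive,0 N3=alive,0

Derivation:
Op 1: gossip N2<->N1 -> N2.N0=(alive,v0) N2.N1=(alive,v0) N2.N2=(alive,v0) N2.N3=(alive,v0) | N1.N0=(alive,v0) N1.N1=(alive,v0) N1.N2=(alive,v0) N1.N3=(alive,v0)
Op 2: N3 marks N3=alive -> (alive,v1)
Op 3: gossip N0<->N1 -> N0.N0=(alive,v0) N0.N1=(alive,v0) N0.N2=(alive,v0) N0.N3=(alive,v0) | N1.N0=(alive,v0) N1.N1=(alive,v0) N1.N2=(alive,v0) N1.N3=(alive,v0)
Op 4: gossip N2<->N0 -> N2.N0=(alive,v0) N2.N1=(alive,v0) N2.N2=(alive,v0) N2.N3=(alive,v0) | N0.N0=(alive,v0) N0.N1=(alive,v0) N0.N2=(alive,v0) N0.N3=(alive,v0)
Op 5: gossip N1<->N2 -> N1.N0=(alive,v0) N1.N1=(alive,v0) N1.N2=(alive,v0) N1.N3=(alive,v0) | N2.N0=(alive,v0) N2.N1=(alive,v0) N2.N2=(alive,v0) N2.N3=(alive,v0)
Op 6: gossip N3<->N0 -> N3.N0=(alive,v0) N3.N1=(alive,v0) N3.N2=(alive,v0) N3.N3=(alive,v1) | N0.N0=(alive,v0) N0.N1=(alive,v0) N0.N2=(alive,v0) N0.N3=(alive,v1)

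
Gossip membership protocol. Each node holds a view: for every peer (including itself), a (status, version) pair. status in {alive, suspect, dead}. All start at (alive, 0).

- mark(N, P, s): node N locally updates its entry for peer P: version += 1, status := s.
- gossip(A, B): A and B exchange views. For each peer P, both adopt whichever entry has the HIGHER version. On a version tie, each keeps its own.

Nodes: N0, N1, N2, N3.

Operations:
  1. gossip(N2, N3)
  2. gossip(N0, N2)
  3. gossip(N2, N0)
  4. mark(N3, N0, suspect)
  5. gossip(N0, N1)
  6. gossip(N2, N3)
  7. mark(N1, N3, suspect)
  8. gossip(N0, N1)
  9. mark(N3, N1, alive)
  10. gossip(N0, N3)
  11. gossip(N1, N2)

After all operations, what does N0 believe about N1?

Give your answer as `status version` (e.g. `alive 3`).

Answer: alive 1

Derivation:
Op 1: gossip N2<->N3 -> N2.N0=(alive,v0) N2.N1=(alive,v0) N2.N2=(alive,v0) N2.N3=(alive,v0) | N3.N0=(alive,v0) N3.N1=(alive,v0) N3.N2=(alive,v0) N3.N3=(alive,v0)
Op 2: gossip N0<->N2 -> N0.N0=(alive,v0) N0.N1=(alive,v0) N0.N2=(alive,v0) N0.N3=(alive,v0) | N2.N0=(alive,v0) N2.N1=(alive,v0) N2.N2=(alive,v0) N2.N3=(alive,v0)
Op 3: gossip N2<->N0 -> N2.N0=(alive,v0) N2.N1=(alive,v0) N2.N2=(alive,v0) N2.N3=(alive,v0) | N0.N0=(alive,v0) N0.N1=(alive,v0) N0.N2=(alive,v0) N0.N3=(alive,v0)
Op 4: N3 marks N0=suspect -> (suspect,v1)
Op 5: gossip N0<->N1 -> N0.N0=(alive,v0) N0.N1=(alive,v0) N0.N2=(alive,v0) N0.N3=(alive,v0) | N1.N0=(alive,v0) N1.N1=(alive,v0) N1.N2=(alive,v0) N1.N3=(alive,v0)
Op 6: gossip N2<->N3 -> N2.N0=(suspect,v1) N2.N1=(alive,v0) N2.N2=(alive,v0) N2.N3=(alive,v0) | N3.N0=(suspect,v1) N3.N1=(alive,v0) N3.N2=(alive,v0) N3.N3=(alive,v0)
Op 7: N1 marks N3=suspect -> (suspect,v1)
Op 8: gossip N0<->N1 -> N0.N0=(alive,v0) N0.N1=(alive,v0) N0.N2=(alive,v0) N0.N3=(suspect,v1) | N1.N0=(alive,v0) N1.N1=(alive,v0) N1.N2=(alive,v0) N1.N3=(suspect,v1)
Op 9: N3 marks N1=alive -> (alive,v1)
Op 10: gossip N0<->N3 -> N0.N0=(suspect,v1) N0.N1=(alive,v1) N0.N2=(alive,v0) N0.N3=(suspect,v1) | N3.N0=(suspect,v1) N3.N1=(alive,v1) N3.N2=(alive,v0) N3.N3=(suspect,v1)
Op 11: gossip N1<->N2 -> N1.N0=(suspect,v1) N1.N1=(alive,v0) N1.N2=(alive,v0) N1.N3=(suspect,v1) | N2.N0=(suspect,v1) N2.N1=(alive,v0) N2.N2=(alive,v0) N2.N3=(suspect,v1)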